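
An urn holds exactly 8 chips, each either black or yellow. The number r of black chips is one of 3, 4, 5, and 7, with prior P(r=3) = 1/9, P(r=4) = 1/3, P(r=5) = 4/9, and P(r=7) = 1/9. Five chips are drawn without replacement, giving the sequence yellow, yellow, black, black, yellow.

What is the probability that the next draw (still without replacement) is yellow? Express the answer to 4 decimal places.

Under each hypothesis, the probability of the observed sequence is: P(data | r = 3) = (5/8)(4/7)(3/6)(2/5)(3/4) = 0.053571; P(data | r = 4) = (4/8)(3/7)(4/6)(3/5)(2/4) = 0.042857; P(data | r = 5) = (3/8)(2/7)(5/6)(4/5)(1/4) = 0.017857; P(data | r = 7) = (1/8)(0/7) = 0.
Weighting by the prior gives 1/9 · 0.053571 = 0.0059524, 1/3 · 0.042857 = 0.014286, 4/9 · 0.017857 = 0.0079365, 1/9 · 0 = 0; with total 0.028175.
Dividing through by the total gives posterior P(r = 3 | data) = 0.21127, P(r = 4 | data) = 0.50704, P(r = 5 | data) = 0.28169, P(r = 7 | data) = 0.
The predictive probability is P(yellow next | data) = (2/3)(0.21127) + (1/3)(0.50704) + (0)(0.28169) = 0.30986.

0.3099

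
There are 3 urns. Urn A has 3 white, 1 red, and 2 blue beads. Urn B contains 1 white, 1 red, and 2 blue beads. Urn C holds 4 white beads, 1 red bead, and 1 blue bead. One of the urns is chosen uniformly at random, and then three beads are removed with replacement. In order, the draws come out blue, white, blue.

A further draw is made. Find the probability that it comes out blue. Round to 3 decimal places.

0.387

For each hypothesis, P(data | H) works out to: P(data | urn A) = (2/6)(3/6)(2/6) = 0.055556; P(data | urn B) = (2/4)(1/4)(2/4) = 0.0625; P(data | urn C) = (1/6)(4/6)(1/6) = 0.018519.
Multiplying each by its prior: 1/3 · 0.055556 = 0.018519, 1/3 · 0.0625 = 0.020833, 1/3 · 0.018519 = 0.0061728; these sum to 0.045525.
Dividing through by the total gives posterior P(urn A | data) = 0.40678, P(urn B | data) = 0.45763, P(urn C | data) = 0.13559.
So P(blue next | data) = Σ P(blue next | H) P(H | data) = (1/3)(0.40678) + (1/2)(0.45763) + (1/6)(0.13559) = 0.38701.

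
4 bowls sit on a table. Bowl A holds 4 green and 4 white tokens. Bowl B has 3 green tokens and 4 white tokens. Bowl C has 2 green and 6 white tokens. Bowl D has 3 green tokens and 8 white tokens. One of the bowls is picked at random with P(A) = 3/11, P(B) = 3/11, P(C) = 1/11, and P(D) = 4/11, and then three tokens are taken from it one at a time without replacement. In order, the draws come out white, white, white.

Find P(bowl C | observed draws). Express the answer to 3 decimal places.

0.157

Under each hypothesis, the probability of the observed sequence is: P(data | bowl A) = (4/8)(3/7)(2/6) = 0.071429; P(data | bowl B) = (4/7)(3/6)(2/5) = 0.11429; P(data | bowl C) = (6/8)(5/7)(4/6) = 0.35714; P(data | bowl D) = (8/11)(7/10)(6/9) = 0.33939.
Weighting by the prior gives 3/11 · 0.071429 = 0.019481, 3/11 · 0.11429 = 0.031169, 1/11 · 0.35714 = 0.032468, 4/11 · 0.33939 = 0.12342; with total 0.20653.
Hence P(bowl C | data) = (0.032468) / (0.20653) = 0.1572.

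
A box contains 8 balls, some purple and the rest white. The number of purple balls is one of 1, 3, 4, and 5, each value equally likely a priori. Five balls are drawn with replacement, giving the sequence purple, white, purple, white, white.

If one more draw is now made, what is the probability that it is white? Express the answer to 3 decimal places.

0.558

The likelihood of the observed sequence under each hypothesis: P(data | r = 1) = (1/8)(7/8)(1/8)(7/8)(7/8) = 0.010468; P(data | r = 3) = (3/8)(5/8)(3/8)(5/8)(5/8) = 0.034332; P(data | r = 4) = (4/8)(4/8)(4/8)(4/8)(4/8) = 0.03125; P(data | r = 5) = (5/8)(3/8)(5/8)(3/8)(3/8) = 0.020599.
The prior-weighted likelihoods are 1/4 · 0.010468 = 0.0026169, 1/4 · 0.034332 = 0.0085831, 1/4 · 0.03125 = 0.0078125, 1/4 · 0.020599 = 0.0051498; summing to 0.024162.
Normalising, the posterior is P(r = 1 | data) = 0.1083, P(r = 3 | data) = 0.35523, P(r = 4 | data) = 0.32333, P(r = 5 | data) = 0.21314.
The predictive probability is P(white next | data) = (7/8)(0.1083) + (5/8)(0.35523) + (1/2)(0.32333) + (3/8)(0.21314) = 0.55838.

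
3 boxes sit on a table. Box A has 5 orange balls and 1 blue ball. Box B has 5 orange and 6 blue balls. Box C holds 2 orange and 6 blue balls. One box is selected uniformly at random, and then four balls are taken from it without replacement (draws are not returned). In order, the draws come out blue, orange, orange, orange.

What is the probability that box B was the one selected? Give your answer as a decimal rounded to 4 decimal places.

0.2143

Compute the likelihood of the observed sequence for each case: P(data | box A) = (1/6)(5/5)(4/4)(3/3) = 1/6; P(data | box B) = (6/11)(5/10)(4/9)(3/8) = 1/22; P(data | box C) = (6/8)(2/7)(1/6)(0/5) = 0.
The prior-weighted likelihoods are 1/3 · 1/6 = 1/18, 1/3 · 1/22 = 1/66, 1/3 · 0 = 0; with total 7/99.
Therefore the posterior P(box B | data) = (1/66) / (7/99) = 3/14.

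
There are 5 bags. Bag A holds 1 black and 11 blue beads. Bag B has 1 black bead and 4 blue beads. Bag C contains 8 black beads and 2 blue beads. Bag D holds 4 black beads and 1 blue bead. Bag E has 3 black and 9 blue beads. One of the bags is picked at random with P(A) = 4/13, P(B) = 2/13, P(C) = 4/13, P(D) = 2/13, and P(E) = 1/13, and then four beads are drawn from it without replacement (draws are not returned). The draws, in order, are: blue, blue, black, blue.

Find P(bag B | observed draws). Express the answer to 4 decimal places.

The likelihood of the observed sequence under each hypothesis: P(data | bag A) = (11/12)(10/11)(1/10)(9/9) = 0.083333; P(data | bag B) = (4/5)(3/4)(1/3)(2/2) = 0.2; P(data | bag C) = (2/10)(1/9)(8/8)(0/7) = 0; P(data | bag D) = (1/5)(0/4) = 0; P(data | bag E) = (9/12)(8/11)(3/10)(7/9) = 0.12727.
Multiplying each by its prior: 4/13 · 0.083333 = 0.025641, 2/13 · 0.2 = 0.030769, 4/13 · 0 = 0, 2/13 · 0 = 0, 1/13 · 0.12727 = 0.0097902; summing to 0.0662.
So P(bag B | data) = (0.030769) / (0.0662) = 0.46479.

0.4648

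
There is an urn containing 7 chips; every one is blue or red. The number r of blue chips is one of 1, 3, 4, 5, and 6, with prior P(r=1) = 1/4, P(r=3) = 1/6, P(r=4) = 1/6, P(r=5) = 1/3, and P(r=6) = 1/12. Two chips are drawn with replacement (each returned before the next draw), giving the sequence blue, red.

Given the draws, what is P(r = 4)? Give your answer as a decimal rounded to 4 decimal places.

Compute the likelihood of the observed sequence for each case: P(data | r = 1) = (1/7)(6/7) = 6/49; P(data | r = 3) = (3/7)(4/7) = 12/49; P(data | r = 4) = (4/7)(3/7) = 12/49; P(data | r = 5) = (5/7)(2/7) = 10/49; P(data | r = 6) = (6/7)(1/7) = 6/49.
Multiplying each by its prior: 1/4 · 6/49 = 3/98, 1/6 · 12/49 = 2/49, 1/6 · 12/49 = 2/49, 1/3 · 10/49 = 10/147, 1/12 · 6/49 = 1/98; these sum to 4/21.
Therefore the posterior P(r = 4 | data) = (2/49) / (4/21) = 3/14.

0.2143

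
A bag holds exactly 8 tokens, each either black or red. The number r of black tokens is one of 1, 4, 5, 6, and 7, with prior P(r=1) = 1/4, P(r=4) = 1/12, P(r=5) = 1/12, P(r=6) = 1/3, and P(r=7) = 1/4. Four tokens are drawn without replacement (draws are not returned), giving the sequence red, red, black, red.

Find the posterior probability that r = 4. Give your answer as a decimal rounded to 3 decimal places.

Under each hypothesis, the probability of the observed sequence is: P(data | r = 1) = (7/8)(6/7)(1/6)(5/5) = 1/8; P(data | r = 4) = (4/8)(3/7)(4/6)(2/5) = 2/35; P(data | r = 5) = (3/8)(2/7)(5/6)(1/5) = 1/56; P(data | r = 6) = (2/8)(1/7)(6/6)(0/5) = 0; P(data | r = 7) = (1/8)(0/7) = 0.
Weighting by the prior gives 1/4 · 1/8 = 1/32, 1/12 · 2/35 = 1/210, 1/12 · 1/56 = 1/672, 1/3 · 0 = 0, 1/4 · 0 = 0; summing to 3/80.
Therefore the posterior P(r = 4 | data) = (1/210) / (3/80) = 8/63.

0.127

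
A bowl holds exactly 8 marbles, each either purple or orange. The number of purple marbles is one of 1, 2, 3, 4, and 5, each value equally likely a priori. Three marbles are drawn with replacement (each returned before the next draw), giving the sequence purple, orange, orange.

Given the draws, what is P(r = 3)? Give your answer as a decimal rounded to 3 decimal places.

0.246

For each hypothesis, P(data | H) works out to: P(data | r = 1) = (1/8)(7/8)(7/8) = 0.095703; P(data | r = 2) = (2/8)(6/8)(6/8) = 0.14062; P(data | r = 3) = (3/8)(5/8)(5/8) = 0.14648; P(data | r = 4) = (4/8)(4/8)(4/8) = 0.125; P(data | r = 5) = (5/8)(3/8)(3/8) = 0.087891.
Multiplying each by its prior: 1/5 · 0.095703 = 0.019141, 1/5 · 0.14062 = 0.028125, 1/5 · 0.14648 = 0.029297, 1/5 · 0.125 = 0.025, 1/5 · 0.087891 = 0.017578; with total 0.11914.
Hence P(r = 3 | data) = (0.029297) / (0.11914) = 0.2459.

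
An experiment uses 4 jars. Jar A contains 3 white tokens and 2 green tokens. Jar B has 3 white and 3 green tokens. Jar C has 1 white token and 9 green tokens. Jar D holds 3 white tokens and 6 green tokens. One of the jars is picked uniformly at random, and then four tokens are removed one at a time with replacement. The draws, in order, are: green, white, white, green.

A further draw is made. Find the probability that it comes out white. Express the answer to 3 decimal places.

The likelihood of the observed sequence under each hypothesis: P(data | jar A) = (2/5)(3/5)(3/5)(2/5) = 0.0576; P(data | jar B) = (3/6)(3/6)(3/6)(3/6) = 0.0625; P(data | jar C) = (9/10)(1/10)(1/10)(9/10) = 0.0081; P(data | jar D) = (6/9)(3/9)(3/9)(6/9) = 0.049383.
Multiplying each by its prior: 1/4 · 0.0576 = 0.0144, 1/4 · 0.0625 = 0.015625, 1/4 · 0.0081 = 0.002025, 1/4 · 0.049383 = 0.012346; these sum to 0.044396.
The posterior is then P(jar A | data) = 0.32436, P(jar B | data) = 0.35195, P(jar C | data) = 0.045613, P(jar D | data) = 0.27808.
So P(white next | data) = Σ P(white next | H) P(H | data) = (3/5)(0.32436) + (1/2)(0.35195) + (1/10)(0.045613) + (1/3)(0.27808) = 0.46784.

0.468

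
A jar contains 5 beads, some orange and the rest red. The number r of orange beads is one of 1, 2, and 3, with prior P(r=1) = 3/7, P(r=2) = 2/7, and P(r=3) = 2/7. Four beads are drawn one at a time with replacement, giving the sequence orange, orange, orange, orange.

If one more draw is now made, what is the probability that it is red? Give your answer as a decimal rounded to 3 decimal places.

0.439

For each hypothesis, P(data | H) works out to: P(data | r = 1) = (1/5)(1/5)(1/5)(1/5) = 0.0016; P(data | r = 2) = (2/5)(2/5)(2/5)(2/5) = 0.0256; P(data | r = 3) = (3/5)(3/5)(3/5)(3/5) = 0.1296.
Multiplying each by its prior: 3/7 · 0.0016 = 0.00068571, 2/7 · 0.0256 = 0.0073143, 2/7 · 0.1296 = 0.037029; with total 0.045029.
The posterior is then P(r = 1 | data) = 0.015228, P(r = 2 | data) = 0.16244, P(r = 3 | data) = 0.82234.
So P(red next | data) = Σ P(red next | H) P(H | data) = (4/5)(0.015228) + (3/5)(0.16244) + (2/5)(0.82234) = 0.43858.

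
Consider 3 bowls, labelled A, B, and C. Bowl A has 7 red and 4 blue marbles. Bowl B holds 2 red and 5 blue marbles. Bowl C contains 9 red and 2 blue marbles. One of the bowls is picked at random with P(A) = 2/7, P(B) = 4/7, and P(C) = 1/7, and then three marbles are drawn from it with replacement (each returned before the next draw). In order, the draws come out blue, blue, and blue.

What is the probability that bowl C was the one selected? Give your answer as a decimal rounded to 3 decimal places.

For each hypothesis, P(data | H) works out to: P(data | bowl A) = (4/11)(4/11)(4/11) = 0.048084; P(data | bowl B) = (5/7)(5/7)(5/7) = 0.36443; P(data | bowl C) = (2/11)(2/11)(2/11) = 0.0060105.
The prior-weighted likelihoods are 2/7 · 0.048084 = 0.013738, 4/7 · 0.36443 = 0.20825, 1/7 · 0.0060105 = 0.00085865; summing to 0.22284.
So P(bowl C | data) = (0.00085865) / (0.22284) = 0.0038531.

0.004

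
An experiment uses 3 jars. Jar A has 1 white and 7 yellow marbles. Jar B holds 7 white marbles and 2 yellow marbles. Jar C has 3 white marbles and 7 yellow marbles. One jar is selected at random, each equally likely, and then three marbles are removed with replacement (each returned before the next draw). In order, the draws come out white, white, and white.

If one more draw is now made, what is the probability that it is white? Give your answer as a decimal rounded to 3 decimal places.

0.749

For each hypothesis, P(data | H) works out to: P(data | jar A) = (1/8)(1/8)(1/8) = 0.0019531; P(data | jar B) = (7/9)(7/9)(7/9) = 0.47051; P(data | jar C) = (3/10)(3/10)(3/10) = 0.027.
The prior-weighted likelihoods are 1/3 · 0.0019531 = 0.00065104, 1/3 · 0.47051 = 0.15684, 1/3 · 0.027 = 0.009; with total 0.16649.
Dividing through by the total gives posterior P(jar A | data) = 0.0039105, P(jar B | data) = 0.94203, P(jar C | data) = 0.054058.
So P(white next | data) = Σ P(white next | H) P(H | data) = (1/8)(0.0039105) + (7/9)(0.94203) + (3/10)(0.054058) = 0.7494.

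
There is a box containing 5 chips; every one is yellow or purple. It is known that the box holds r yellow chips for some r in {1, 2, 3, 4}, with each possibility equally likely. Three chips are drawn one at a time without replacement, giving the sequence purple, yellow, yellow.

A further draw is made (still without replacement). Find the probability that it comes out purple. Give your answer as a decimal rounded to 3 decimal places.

Under each hypothesis, the probability of the observed sequence is: P(data | r = 1) = (4/5)(1/4)(0/3) = 0; P(data | r = 2) = (3/5)(2/4)(1/3) = 1/10; P(data | r = 3) = (2/5)(3/4)(2/3) = 1/5; P(data | r = 4) = (1/5)(4/4)(3/3) = 1/5.
Multiplying each by its prior: 1/4 · 0 = 0, 1/4 · 1/10 = 1/40, 1/4 · 1/5 = 1/20, 1/4 · 1/5 = 1/20; with total 1/8.
Normalising, the posterior is P(r = 1 | data) = 0, P(r = 2 | data) = 1/5, P(r = 3 | data) = 2/5, P(r = 4 | data) = 2/5.
The predictive probability is P(purple next | data) = (1)(1/5) + (1/2)(2/5) + (0)(2/5) = 2/5.

0.400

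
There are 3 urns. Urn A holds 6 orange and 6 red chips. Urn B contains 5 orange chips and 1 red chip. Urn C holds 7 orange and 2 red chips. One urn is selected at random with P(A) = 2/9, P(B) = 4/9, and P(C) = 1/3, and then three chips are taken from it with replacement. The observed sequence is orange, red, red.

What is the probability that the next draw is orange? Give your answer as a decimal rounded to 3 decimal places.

0.637

The likelihood of the observed sequence under each hypothesis: P(data | urn A) = (6/12)(6/12)(6/12) = 0.125; P(data | urn B) = (5/6)(1/6)(1/6) = 0.023148; P(data | urn C) = (7/9)(2/9)(2/9) = 0.038409.
Weighting by the prior gives 2/9 · 0.125 = 0.027778, 4/9 · 0.023148 = 0.010288, 1/3 · 0.038409 = 0.012803; these sum to 0.050869.
Normalising, the posterior is P(urn A | data) = 0.54607, P(urn B | data) = 0.20225, P(urn C | data) = 0.25169.
Averaging over the posterior, P(orange next | data) = (1/2)(0.54607) + (5/6)(0.20225) + (7/9)(0.25169) = 0.63733.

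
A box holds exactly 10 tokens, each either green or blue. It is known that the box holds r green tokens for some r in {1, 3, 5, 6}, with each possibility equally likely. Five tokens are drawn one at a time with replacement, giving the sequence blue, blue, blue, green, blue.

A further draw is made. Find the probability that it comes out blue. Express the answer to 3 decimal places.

Compute the likelihood of the observed sequence for each case: P(data | r = 1) = (9/10)(9/10)(9/10)(1/10)(9/10) = 0.06561; P(data | r = 3) = (7/10)(7/10)(7/10)(3/10)(7/10) = 0.07203; P(data | r = 5) = (5/10)(5/10)(5/10)(5/10)(5/10) = 0.03125; P(data | r = 6) = (4/10)(4/10)(4/10)(6/10)(4/10) = 0.01536.
The prior-weighted likelihoods are 1/4 · 0.06561 = 0.016403, 1/4 · 0.07203 = 0.018007, 1/4 · 0.03125 = 0.0078125, 1/4 · 0.01536 = 0.00384; summing to 0.046062.
The posterior is then P(r = 1 | data) = 0.35609, P(r = 3 | data) = 0.39094, P(r = 5 | data) = 0.16961, P(r = 6 | data) = 0.083365.
Averaging over the posterior, P(blue next | data) = (9/10)(0.35609) + (7/10)(0.39094) + (1/2)(0.16961) + (2/5)(0.083365) = 0.71229.

0.712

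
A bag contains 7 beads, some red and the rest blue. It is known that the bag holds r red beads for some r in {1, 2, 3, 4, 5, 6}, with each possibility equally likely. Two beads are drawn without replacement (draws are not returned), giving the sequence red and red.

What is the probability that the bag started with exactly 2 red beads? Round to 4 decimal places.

0.0286

For each hypothesis, P(data | H) works out to: P(data | r = 1) = (1/7)(0/6) = 0; P(data | r = 2) = (2/7)(1/6) = 1/21; P(data | r = 3) = (3/7)(2/6) = 1/7; P(data | r = 4) = (4/7)(3/6) = 2/7; P(data | r = 5) = (5/7)(4/6) = 10/21; P(data | r = 6) = (6/7)(5/6) = 5/7.
Weighting by the prior gives 1/6 · 0 = 0, 1/6 · 1/21 = 1/126, 1/6 · 1/7 = 1/42, 1/6 · 2/7 = 1/21, 1/6 · 10/21 = 5/63, 1/6 · 5/7 = 5/42; summing to 5/18.
Hence P(r = 2 | data) = (1/126) / (5/18) = 1/35.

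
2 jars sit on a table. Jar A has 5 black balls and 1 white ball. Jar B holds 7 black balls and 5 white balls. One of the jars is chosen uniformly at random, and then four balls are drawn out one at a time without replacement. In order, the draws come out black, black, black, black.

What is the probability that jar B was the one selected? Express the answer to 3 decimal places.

Compute the likelihood of the observed sequence for each case: P(data | jar A) = (5/6)(4/5)(3/4)(2/3) = 1/3; P(data | jar B) = (7/12)(6/11)(5/10)(4/9) = 7/99.
The prior-weighted likelihoods are 1/2 · 1/3 = 1/6, 1/2 · 7/99 = 7/198; these sum to 20/99.
So P(jar B | data) = (7/198) / (20/99) = 7/40.

0.175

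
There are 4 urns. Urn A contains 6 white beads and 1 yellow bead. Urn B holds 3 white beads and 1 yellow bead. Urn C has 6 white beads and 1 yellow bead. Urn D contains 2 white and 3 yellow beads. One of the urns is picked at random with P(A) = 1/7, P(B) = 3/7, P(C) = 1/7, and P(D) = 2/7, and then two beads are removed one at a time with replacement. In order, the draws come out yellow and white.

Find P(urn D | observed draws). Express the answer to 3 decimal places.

0.373

Compute the likelihood of the observed sequence for each case: P(data | urn A) = (1/7)(6/7) = 0.12245; P(data | urn B) = (1/4)(3/4) = 0.1875; P(data | urn C) = (1/7)(6/7) = 0.12245; P(data | urn D) = (3/5)(2/5) = 0.24.
The prior-weighted likelihoods are 1/7 · 0.12245 = 0.017493, 3/7 · 0.1875 = 0.080357, 1/7 · 0.12245 = 0.017493, 2/7 · 0.24 = 0.068571; these sum to 0.18391.
So P(urn D | data) = (0.068571) / (0.18391) = 0.37285.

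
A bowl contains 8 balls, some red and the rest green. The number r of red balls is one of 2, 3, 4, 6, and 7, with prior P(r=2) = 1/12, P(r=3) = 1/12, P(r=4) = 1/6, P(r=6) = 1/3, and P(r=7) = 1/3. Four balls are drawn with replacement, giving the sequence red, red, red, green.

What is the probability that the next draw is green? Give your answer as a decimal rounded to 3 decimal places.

Under each hypothesis, the probability of the observed sequence is: P(data | r = 2) = (2/8)(2/8)(2/8)(6/8) = 0.011719; P(data | r = 3) = (3/8)(3/8)(3/8)(5/8) = 0.032959; P(data | r = 4) = (4/8)(4/8)(4/8)(4/8) = 0.0625; P(data | r = 6) = (6/8)(6/8)(6/8)(2/8) = 0.10547; P(data | r = 7) = (7/8)(7/8)(7/8)(1/8) = 0.08374.
Multiplying each by its prior: 1/12 · 0.011719 = 0.00097656, 1/12 · 0.032959 = 0.0027466, 1/6 · 0.0625 = 0.010417, 1/3 · 0.10547 = 0.035156, 1/3 · 0.08374 = 0.027913; these sum to 0.077209.
The posterior is then P(r = 2 | data) = 0.012648, P(r = 3 | data) = 0.035573, P(r = 4 | data) = 0.13491, P(r = 6 | data) = 0.45534, P(r = 7 | data) = 0.36153.
So P(green next | data) = Σ P(green next | H) P(H | data) = (3/4)(0.012648) + (5/8)(0.035573) + (1/2)(0.13491) + (1/4)(0.45534) + (1/8)(0.36153) = 0.2582.

0.258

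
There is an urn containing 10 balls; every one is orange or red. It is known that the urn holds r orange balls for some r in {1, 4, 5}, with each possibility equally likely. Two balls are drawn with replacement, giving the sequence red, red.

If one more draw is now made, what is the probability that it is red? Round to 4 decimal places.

Compute the likelihood of the observed sequence for each case: P(data | r = 1) = (9/10)(9/10) = 81/100; P(data | r = 4) = (6/10)(6/10) = 9/25; P(data | r = 5) = (5/10)(5/10) = 1/4.
The prior-weighted likelihoods are 1/3 · 81/100 = 27/100, 1/3 · 9/25 = 3/25, 1/3 · 1/4 = 1/12; summing to 71/150.
The posterior is then P(r = 1 | data) = 81/142, P(r = 4 | data) = 18/71, P(r = 5 | data) = 25/142.
Averaging over the posterior, P(red next | data) = (9/10)(81/142) + (3/5)(18/71) + (1/2)(25/142) = 107/142.

0.7535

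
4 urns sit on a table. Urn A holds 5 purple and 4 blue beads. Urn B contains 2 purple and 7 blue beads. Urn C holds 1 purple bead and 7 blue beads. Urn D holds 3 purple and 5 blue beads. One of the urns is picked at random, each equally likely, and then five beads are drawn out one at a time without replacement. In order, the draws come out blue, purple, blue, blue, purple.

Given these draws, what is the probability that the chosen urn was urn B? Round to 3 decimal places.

The likelihood of the observed sequence under each hypothesis: P(data | urn A) = (4/9)(5/8)(3/7)(2/6)(4/5) = 2/63; P(data | urn B) = (7/9)(2/8)(6/7)(5/6)(1/5) = 1/36; P(data | urn C) = (7/8)(1/7)(6/6)(5/5)(0/4) = 0; P(data | urn D) = (5/8)(3/7)(4/6)(3/5)(2/4) = 3/56.
The prior-weighted likelihoods are 1/4 · 2/63 = 1/126, 1/4 · 1/36 = 1/144, 1/4 · 0 = 0, 1/4 · 3/56 = 3/224; these sum to 19/672.
By Bayes' rule, P(urn B | data) = (1/144) / (19/672) = 14/57.

0.246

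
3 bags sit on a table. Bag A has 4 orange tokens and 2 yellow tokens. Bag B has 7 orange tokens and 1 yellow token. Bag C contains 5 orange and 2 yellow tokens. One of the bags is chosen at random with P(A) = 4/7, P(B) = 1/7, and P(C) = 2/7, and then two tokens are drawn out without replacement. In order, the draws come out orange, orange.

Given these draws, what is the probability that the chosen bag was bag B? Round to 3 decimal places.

Compute the likelihood of the observed sequence for each case: P(data | bag A) = (4/6)(3/5) = 0.4; P(data | bag B) = (7/8)(6/7) = 0.75; P(data | bag C) = (5/7)(4/6) = 0.47619.
The prior-weighted likelihoods are 4/7 · 0.4 = 0.22857, 1/7 · 0.75 = 0.10714, 2/7 · 0.47619 = 0.13605; with total 0.47177.
So P(bag B | data) = (0.10714) / (0.47177) = 0.22711.

0.227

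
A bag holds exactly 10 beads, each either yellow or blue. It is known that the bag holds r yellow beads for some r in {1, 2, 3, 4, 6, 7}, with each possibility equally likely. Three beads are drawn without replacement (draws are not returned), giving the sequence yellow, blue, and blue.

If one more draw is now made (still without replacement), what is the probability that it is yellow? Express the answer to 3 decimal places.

For each hypothesis, P(data | H) works out to: P(data | r = 1) = (1/10)(9/9)(8/8) = 1/10; P(data | r = 2) = (2/10)(8/9)(7/8) = 7/45; P(data | r = 3) = (3/10)(7/9)(6/8) = 7/40; P(data | r = 4) = (4/10)(6/9)(5/8) = 1/6; P(data | r = 6) = (6/10)(4/9)(3/8) = 1/10; P(data | r = 7) = (7/10)(3/9)(2/8) = 7/120.
Weighting by the prior gives 1/6 · 1/10 = 1/60, 1/6 · 7/45 = 7/270, 1/6 · 7/40 = 7/240, 1/6 · 1/6 = 1/36, 1/6 · 1/10 = 1/60, 1/6 · 7/120 = 7/720; summing to 17/135.
Dividing through by the total gives posterior P(r = 1 | data) = 9/68, P(r = 2 | data) = 7/34, P(r = 3 | data) = 63/272, P(r = 4 | data) = 15/68, P(r = 6 | data) = 9/68, P(r = 7 | data) = 21/272.
The predictive probability is P(yellow next | data) = (0)(9/68) + (1/7)(7/34) + (2/7)(63/272) + (3/7)(15/68) + (5/7)(9/68) + (6/7)(21/272) = 167/476.

0.351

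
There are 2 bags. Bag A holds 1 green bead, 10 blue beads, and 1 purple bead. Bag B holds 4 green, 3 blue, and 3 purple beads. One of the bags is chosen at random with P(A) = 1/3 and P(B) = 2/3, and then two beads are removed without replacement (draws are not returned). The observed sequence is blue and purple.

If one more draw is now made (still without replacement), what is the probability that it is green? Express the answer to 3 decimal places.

Compute the likelihood of the observed sequence for each case: P(data | bag A) = (10/12)(1/11) = 5/66; P(data | bag B) = (3/10)(3/9) = 1/10.
The prior-weighted likelihoods are 1/3 · 5/66 = 5/198, 2/3 · 1/10 = 1/15; these sum to 91/990.
The posterior is then P(bag A | data) = 25/91, P(bag B | data) = 66/91.
Averaging over the posterior, P(green next | data) = (1/10)(25/91) + (1/2)(66/91) = 71/182.

0.390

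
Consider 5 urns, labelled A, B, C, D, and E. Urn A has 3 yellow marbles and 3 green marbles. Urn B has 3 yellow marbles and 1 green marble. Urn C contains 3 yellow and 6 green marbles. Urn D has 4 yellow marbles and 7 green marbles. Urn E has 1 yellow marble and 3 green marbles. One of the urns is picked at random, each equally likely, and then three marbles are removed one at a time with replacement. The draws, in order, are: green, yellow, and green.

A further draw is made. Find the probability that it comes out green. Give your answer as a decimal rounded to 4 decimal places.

Under each hypothesis, the probability of the observed sequence is: P(data | urn A) = (3/6)(3/6)(3/6) = 0.125; P(data | urn B) = (1/4)(3/4)(1/4) = 0.046875; P(data | urn C) = (6/9)(3/9)(6/9) = 0.14815; P(data | urn D) = (7/11)(4/11)(7/11) = 0.14726; P(data | urn E) = (3/4)(1/4)(3/4) = 0.14062.
The prior-weighted likelihoods are 1/5 · 0.125 = 0.025, 1/5 · 0.046875 = 0.009375, 1/5 · 0.14815 = 0.02963, 1/5 · 0.14726 = 0.029452, 1/5 · 0.14062 = 0.028125; summing to 0.12158.
Dividing through by the total gives posterior P(urn A | data) = 0.20562, P(urn B | data) = 0.077109, P(urn C | data) = 0.2437, P(urn D | data) = 0.24224, P(urn E | data) = 0.23133.
Averaging over the posterior, P(green next | data) = (1/2)(0.20562) + (1/4)(0.077109) + (2/3)(0.2437) + (7/11)(0.24224) + (3/4)(0.23133) = 0.6122.

0.6122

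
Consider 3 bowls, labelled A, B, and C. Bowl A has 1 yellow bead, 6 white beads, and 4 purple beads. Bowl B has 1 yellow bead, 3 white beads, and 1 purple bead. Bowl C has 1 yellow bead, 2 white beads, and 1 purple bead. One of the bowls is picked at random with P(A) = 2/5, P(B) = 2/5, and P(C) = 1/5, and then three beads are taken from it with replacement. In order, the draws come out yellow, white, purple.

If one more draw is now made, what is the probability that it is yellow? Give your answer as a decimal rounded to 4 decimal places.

0.1794

For each hypothesis, P(data | H) works out to: P(data | bowl A) = (1/11)(6/11)(4/11) = 0.018032; P(data | bowl B) = (1/5)(3/5)(1/5) = 0.024; P(data | bowl C) = (1/4)(2/4)(1/4) = 0.03125.
Weighting by the prior gives 2/5 · 0.018032 = 0.0072126, 2/5 · 0.024 = 0.0096, 1/5 · 0.03125 = 0.00625; with total 0.023063.
Normalising, the posterior is P(bowl A | data) = 0.31274, P(bowl B | data) = 0.41626, P(bowl C | data) = 0.271.
Averaging over the posterior, P(yellow next | data) = (1/11)(0.31274) + (1/5)(0.41626) + (1/4)(0.271) = 0.17943.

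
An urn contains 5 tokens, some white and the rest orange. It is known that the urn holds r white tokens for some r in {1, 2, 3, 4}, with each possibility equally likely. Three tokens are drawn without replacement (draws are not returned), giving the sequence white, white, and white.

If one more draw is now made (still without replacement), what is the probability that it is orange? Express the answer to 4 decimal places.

Under each hypothesis, the probability of the observed sequence is: P(data | r = 1) = (1/5)(0/4) = 0; P(data | r = 2) = (2/5)(1/4)(0/3) = 0; P(data | r = 3) = (3/5)(2/4)(1/3) = 1/10; P(data | r = 4) = (4/5)(3/4)(2/3) = 2/5.
The prior-weighted likelihoods are 1/4 · 0 = 0, 1/4 · 0 = 0, 1/4 · 1/10 = 1/40, 1/4 · 2/5 = 1/10; these sum to 1/8.
The posterior is then P(r = 1 | data) = 0, P(r = 2 | data) = 0, P(r = 3 | data) = 1/5, P(r = 4 | data) = 4/5.
So P(orange next | data) = Σ P(orange next | H) P(H | data) = (1)(1/5) + (1/2)(4/5) = 3/5.

0.6000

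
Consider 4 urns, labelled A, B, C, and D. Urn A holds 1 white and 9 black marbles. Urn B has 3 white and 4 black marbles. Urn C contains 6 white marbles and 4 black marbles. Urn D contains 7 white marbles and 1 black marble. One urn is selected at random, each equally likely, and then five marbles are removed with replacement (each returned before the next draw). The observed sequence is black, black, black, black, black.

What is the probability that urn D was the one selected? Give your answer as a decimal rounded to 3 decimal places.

0.000

Compute the likelihood of the observed sequence for each case: P(data | urn A) = (9/10)(9/10)(9/10)(9/10)(9/10) = 0.59049; P(data | urn B) = (4/7)(4/7)(4/7)(4/7)(4/7) = 0.060927; P(data | urn C) = (4/10)(4/10)(4/10)(4/10)(4/10) = 0.01024; P(data | urn D) = (1/8)(1/8)(1/8)(1/8)(1/8) = 3.0518e-05.
Multiplying each by its prior: 1/4 · 0.59049 = 0.14762, 1/4 · 0.060927 = 0.015232, 1/4 · 0.01024 = 0.00256, 1/4 · 3.0518e-05 = 7.6294e-06; these sum to 0.16542.
By Bayes' rule, P(urn D | data) = (7.6294e-06) / (0.16542) = 4.6121e-05.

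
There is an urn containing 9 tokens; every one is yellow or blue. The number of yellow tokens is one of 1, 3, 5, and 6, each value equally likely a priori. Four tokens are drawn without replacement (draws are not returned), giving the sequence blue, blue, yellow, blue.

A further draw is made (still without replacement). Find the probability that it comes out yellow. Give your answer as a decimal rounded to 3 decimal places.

Compute the likelihood of the observed sequence for each case: P(data | r = 1) = (8/9)(7/8)(1/7)(6/6) = 0.11111; P(data | r = 3) = (6/9)(5/8)(3/7)(4/6) = 0.11905; P(data | r = 5) = (4/9)(3/8)(5/7)(2/6) = 0.039683; P(data | r = 6) = (3/9)(2/8)(6/7)(1/6) = 0.011905.
Multiplying each by its prior: 1/4 · 0.11111 = 0.027778, 1/4 · 0.11905 = 0.029762, 1/4 · 0.039683 = 0.0099206, 1/4 · 0.011905 = 0.0029762; with total 0.070437.
Normalising, the posterior is P(r = 1 | data) = 0.39437, P(r = 3 | data) = 0.42254, P(r = 5 | data) = 0.14085, P(r = 6 | data) = 0.042254.
The predictive probability is P(yellow next | data) = (0)(0.39437) + (2/5)(0.42254) + (4/5)(0.14085) + (1)(0.042254) = 0.32394.

0.324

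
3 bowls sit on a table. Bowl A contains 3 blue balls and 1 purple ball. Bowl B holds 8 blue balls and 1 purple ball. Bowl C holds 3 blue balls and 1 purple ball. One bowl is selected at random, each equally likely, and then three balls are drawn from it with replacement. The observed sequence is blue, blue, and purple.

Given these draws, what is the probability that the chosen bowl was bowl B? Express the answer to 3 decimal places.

0.238

The likelihood of the observed sequence under each hypothesis: P(data | bowl A) = (3/4)(3/4)(1/4) = 0.14062; P(data | bowl B) = (8/9)(8/9)(1/9) = 0.087791; P(data | bowl C) = (3/4)(3/4)(1/4) = 0.14062.
Weighting by the prior gives 1/3 · 0.14062 = 0.046875, 1/3 · 0.087791 = 0.029264, 1/3 · 0.14062 = 0.046875; these sum to 0.12301.
Therefore the posterior P(bowl B | data) = (0.029264) / (0.12301) = 0.23789.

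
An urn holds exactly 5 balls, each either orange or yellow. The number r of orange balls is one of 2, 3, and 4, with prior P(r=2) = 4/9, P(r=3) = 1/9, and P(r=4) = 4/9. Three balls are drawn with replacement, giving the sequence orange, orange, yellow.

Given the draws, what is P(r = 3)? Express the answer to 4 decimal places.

The likelihood of the observed sequence under each hypothesis: P(data | r = 2) = (2/5)(2/5)(3/5) = 0.096; P(data | r = 3) = (3/5)(3/5)(2/5) = 0.144; P(data | r = 4) = (4/5)(4/5)(1/5) = 0.128.
The prior-weighted likelihoods are 4/9 · 0.096 = 0.042667, 1/9 · 0.144 = 0.016, 4/9 · 0.128 = 0.056889; summing to 0.11556.
Hence P(r = 3 | data) = (0.016) / (0.11556) = 0.13846.

0.1385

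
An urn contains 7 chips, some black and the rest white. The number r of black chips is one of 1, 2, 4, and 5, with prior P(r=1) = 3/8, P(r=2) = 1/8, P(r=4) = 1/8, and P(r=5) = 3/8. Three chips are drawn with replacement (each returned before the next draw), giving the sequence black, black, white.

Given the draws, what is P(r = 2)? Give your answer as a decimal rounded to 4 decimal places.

0.0847

For each hypothesis, P(data | H) works out to: P(data | r = 1) = (1/7)(1/7)(6/7) = 0.017493; P(data | r = 2) = (2/7)(2/7)(5/7) = 0.058309; P(data | r = 4) = (4/7)(4/7)(3/7) = 0.13994; P(data | r = 5) = (5/7)(5/7)(2/7) = 0.14577.
Weighting by the prior gives 3/8 · 0.017493 = 0.0065598, 1/8 · 0.058309 = 0.0072886, 1/8 · 0.13994 = 0.017493, 3/8 · 0.14577 = 0.054665; these sum to 0.086006.
By Bayes' rule, P(r = 2 | data) = (0.0072886) / (0.086006) = 0.084746.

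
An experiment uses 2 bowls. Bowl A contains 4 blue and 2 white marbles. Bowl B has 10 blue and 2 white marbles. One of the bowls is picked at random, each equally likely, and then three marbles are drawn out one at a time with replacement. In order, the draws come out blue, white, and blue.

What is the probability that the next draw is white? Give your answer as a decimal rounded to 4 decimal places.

0.2602

For each hypothesis, P(data | H) works out to: P(data | bowl A) = (4/6)(2/6)(4/6) = 4/27; P(data | bowl B) = (10/12)(2/12)(10/12) = 25/216.
Multiplying each by its prior: 1/2 · 4/27 = 2/27, 1/2 · 25/216 = 25/432; these sum to 19/144.
Dividing through by the total gives posterior P(bowl A | data) = 32/57, P(bowl B | data) = 25/57.
So P(white next | data) = Σ P(white next | H) P(H | data) = (1/3)(32/57) + (1/6)(25/57) = 89/342.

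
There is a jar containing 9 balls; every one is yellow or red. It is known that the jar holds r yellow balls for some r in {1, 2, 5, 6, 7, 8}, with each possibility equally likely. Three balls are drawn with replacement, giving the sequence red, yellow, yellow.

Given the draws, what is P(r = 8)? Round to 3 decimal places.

0.158

Under each hypothesis, the probability of the observed sequence is: P(data | r = 1) = (8/9)(1/9)(1/9) = 0.010974; P(data | r = 2) = (7/9)(2/9)(2/9) = 0.038409; P(data | r = 5) = (4/9)(5/9)(5/9) = 0.13717; P(data | r = 6) = (3/9)(6/9)(6/9) = 0.14815; P(data | r = 7) = (2/9)(7/9)(7/9) = 0.13443; P(data | r = 8) = (1/9)(8/9)(8/9) = 0.087791.
Multiplying each by its prior: 1/6 · 0.010974 = 0.001829, 1/6 · 0.038409 = 0.0064015, 1/6 · 0.13717 = 0.022862, 1/6 · 0.14815 = 0.024691, 1/6 · 0.13443 = 0.022405, 1/6 · 0.087791 = 0.014632; summing to 0.092821.
So P(r = 8 | data) = (0.014632) / (0.092821) = 0.15764.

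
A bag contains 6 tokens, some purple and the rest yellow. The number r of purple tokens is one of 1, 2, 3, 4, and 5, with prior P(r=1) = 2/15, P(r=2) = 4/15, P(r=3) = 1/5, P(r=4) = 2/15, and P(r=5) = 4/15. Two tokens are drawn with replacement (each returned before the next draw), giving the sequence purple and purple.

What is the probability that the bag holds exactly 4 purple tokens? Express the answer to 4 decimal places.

0.1808

Compute the likelihood of the observed sequence for each case: P(data | r = 1) = (1/6)(1/6) = 1/36; P(data | r = 2) = (2/6)(2/6) = 1/9; P(data | r = 3) = (3/6)(3/6) = 1/4; P(data | r = 4) = (4/6)(4/6) = 4/9; P(data | r = 5) = (5/6)(5/6) = 25/36.
Multiplying each by its prior: 2/15 · 1/36 = 1/270, 4/15 · 1/9 = 4/135, 1/5 · 1/4 = 1/20, 2/15 · 4/9 = 8/135, 4/15 · 25/36 = 5/27; summing to 59/180.
Hence P(r = 4 | data) = (8/135) / (59/180) = 32/177.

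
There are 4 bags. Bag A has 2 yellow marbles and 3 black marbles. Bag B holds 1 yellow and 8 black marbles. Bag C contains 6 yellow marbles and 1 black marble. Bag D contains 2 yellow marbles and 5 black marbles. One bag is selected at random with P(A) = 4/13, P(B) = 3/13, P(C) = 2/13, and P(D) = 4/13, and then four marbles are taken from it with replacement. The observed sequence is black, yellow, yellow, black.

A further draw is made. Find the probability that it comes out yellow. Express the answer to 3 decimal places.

Compute the likelihood of the observed sequence for each case: P(data | bag A) = (3/5)(2/5)(2/5)(3/5) = 0.0576; P(data | bag B) = (8/9)(1/9)(1/9)(8/9) = 0.0097546; P(data | bag C) = (1/7)(6/7)(6/7)(1/7) = 0.014994; P(data | bag D) = (5/7)(2/7)(2/7)(5/7) = 0.041649.
Multiplying each by its prior: 4/13 · 0.0576 = 0.017723, 3/13 · 0.0097546 = 0.0022511, 2/13 · 0.014994 = 0.0023067, 4/13 · 0.041649 = 0.012815; these sum to 0.035096.
Dividing through by the total gives posterior P(bag A | data) = 0.50499, P(bag B | data) = 0.06414, P(bag C | data) = 0.065726, P(bag D | data) = 0.36515.
Averaging over the posterior, P(yellow next | data) = (2/5)(0.50499) + (1/9)(0.06414) + (6/7)(0.065726) + (2/7)(0.36515) = 0.36979.

0.370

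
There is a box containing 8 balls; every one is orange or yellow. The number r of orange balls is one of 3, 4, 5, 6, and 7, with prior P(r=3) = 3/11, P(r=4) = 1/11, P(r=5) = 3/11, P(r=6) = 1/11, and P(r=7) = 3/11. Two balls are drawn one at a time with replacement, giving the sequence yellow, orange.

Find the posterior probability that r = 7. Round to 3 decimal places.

0.151

Compute the likelihood of the observed sequence for each case: P(data | r = 3) = (5/8)(3/8) = 15/64; P(data | r = 4) = (4/8)(4/8) = 1/4; P(data | r = 5) = (3/8)(5/8) = 15/64; P(data | r = 6) = (2/8)(6/8) = 3/16; P(data | r = 7) = (1/8)(7/8) = 7/64.
Multiplying each by its prior: 3/11 · 15/64 = 45/704, 1/11 · 1/4 = 1/44, 3/11 · 15/64 = 45/704, 1/11 · 3/16 = 3/176, 3/11 · 7/64 = 21/704; these sum to 139/704.
By Bayes' rule, P(r = 7 | data) = (21/704) / (139/704) = 21/139.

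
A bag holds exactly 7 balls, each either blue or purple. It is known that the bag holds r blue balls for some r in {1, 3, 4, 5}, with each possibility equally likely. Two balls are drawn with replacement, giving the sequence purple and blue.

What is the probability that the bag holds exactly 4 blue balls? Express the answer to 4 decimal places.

Under each hypothesis, the probability of the observed sequence is: P(data | r = 1) = (6/7)(1/7) = 6/49; P(data | r = 3) = (4/7)(3/7) = 12/49; P(data | r = 4) = (3/7)(4/7) = 12/49; P(data | r = 5) = (2/7)(5/7) = 10/49.
Weighting by the prior gives 1/4 · 6/49 = 3/98, 1/4 · 12/49 = 3/49, 1/4 · 12/49 = 3/49, 1/4 · 10/49 = 5/98; these sum to 10/49.
So P(r = 4 | data) = (3/49) / (10/49) = 3/10.

0.3000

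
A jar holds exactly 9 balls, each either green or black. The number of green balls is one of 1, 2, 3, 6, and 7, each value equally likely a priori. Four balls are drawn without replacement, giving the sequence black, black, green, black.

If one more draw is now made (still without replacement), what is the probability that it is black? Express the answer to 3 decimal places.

0.771

Under each hypothesis, the probability of the observed sequence is: P(data | r = 1) = (8/9)(7/8)(1/7)(6/6) = 1/9; P(data | r = 2) = (7/9)(6/8)(2/7)(5/6) = 5/36; P(data | r = 3) = (6/9)(5/8)(3/7)(4/6) = 5/42; P(data | r = 6) = (3/9)(2/8)(6/7)(1/6) = 1/84; P(data | r = 7) = (2/9)(1/8)(7/7)(0/6) = 0.
Multiplying each by its prior: 1/5 · 1/9 = 1/45, 1/5 · 5/36 = 1/36, 1/5 · 5/42 = 1/42, 1/5 · 1/84 = 1/420, 1/5 · 0 = 0; these sum to 8/105.
Normalising, the posterior is P(r = 1 | data) = 7/24, P(r = 2 | data) = 35/96, P(r = 3 | data) = 5/16, P(r = 6 | data) = 1/32, P(r = 7 | data) = 0.
So P(black next | data) = Σ P(black next | H) P(H | data) = (1)(7/24) + (4/5)(35/96) + (3/5)(5/16) + (0)(1/32) = 37/48.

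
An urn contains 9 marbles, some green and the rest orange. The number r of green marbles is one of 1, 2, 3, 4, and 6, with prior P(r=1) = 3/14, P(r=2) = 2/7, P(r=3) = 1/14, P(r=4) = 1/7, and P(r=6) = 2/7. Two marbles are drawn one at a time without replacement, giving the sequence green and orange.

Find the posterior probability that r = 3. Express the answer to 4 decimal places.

Under each hypothesis, the probability of the observed sequence is: P(data | r = 1) = (1/9)(8/8) = 1/9; P(data | r = 2) = (2/9)(7/8) = 7/36; P(data | r = 3) = (3/9)(6/8) = 1/4; P(data | r = 4) = (4/9)(5/8) = 5/18; P(data | r = 6) = (6/9)(3/8) = 1/4.
Multiplying each by its prior: 3/14 · 1/9 = 1/42, 2/7 · 7/36 = 1/18, 1/14 · 1/4 = 1/56, 1/7 · 5/18 = 5/126, 2/7 · 1/4 = 1/14; these sum to 5/24.
Therefore the posterior P(r = 3 | data) = (1/56) / (5/24) = 3/35.

0.0857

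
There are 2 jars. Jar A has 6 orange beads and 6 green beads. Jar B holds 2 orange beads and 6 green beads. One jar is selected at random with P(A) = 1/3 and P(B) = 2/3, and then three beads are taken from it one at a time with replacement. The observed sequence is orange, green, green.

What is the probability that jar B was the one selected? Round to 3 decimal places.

0.692

The likelihood of the observed sequence under each hypothesis: P(data | jar A) = (6/12)(6/12)(6/12) = 1/8; P(data | jar B) = (2/8)(6/8)(6/8) = 9/64.
The prior-weighted likelihoods are 1/3 · 1/8 = 1/24, 2/3 · 9/64 = 3/32; summing to 13/96.
So P(jar B | data) = (3/32) / (13/96) = 9/13.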